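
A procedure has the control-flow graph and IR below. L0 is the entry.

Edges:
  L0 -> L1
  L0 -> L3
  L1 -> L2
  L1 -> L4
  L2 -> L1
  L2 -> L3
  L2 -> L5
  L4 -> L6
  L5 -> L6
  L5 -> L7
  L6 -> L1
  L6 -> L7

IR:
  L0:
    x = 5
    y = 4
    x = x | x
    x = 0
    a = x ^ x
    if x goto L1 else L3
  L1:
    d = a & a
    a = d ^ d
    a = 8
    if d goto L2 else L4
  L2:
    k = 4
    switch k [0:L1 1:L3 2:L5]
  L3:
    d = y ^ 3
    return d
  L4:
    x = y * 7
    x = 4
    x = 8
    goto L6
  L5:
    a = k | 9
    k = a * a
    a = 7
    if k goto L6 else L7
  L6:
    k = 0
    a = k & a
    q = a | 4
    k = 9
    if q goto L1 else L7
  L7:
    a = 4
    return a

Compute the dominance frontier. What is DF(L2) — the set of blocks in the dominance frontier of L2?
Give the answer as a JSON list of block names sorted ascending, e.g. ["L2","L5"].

Answer: ["L1", "L3", "L6", "L7"]

Analysis:
idom tree: L1←L0 L2←L1 L3←L0 L4←L1 L5←L2 L6←L1 L7←L1
Dom at joins:
  L1: preds {L0,L2,L6}: {L0} ∩ {L0,L1,L2} ∩ {L0,L1,L6} = {L0}; idom=L0
  L3: preds {L0,L2}: {L0} ∩ {L0,L1,L2} = {L0}; idom=L0
  L6: preds {L4,L5}: {L0,L1,L4} ∩ {L0,L1,L2,L5} = {L0,L1}; idom=L1
  L7: preds {L5,L6}: {L0,L1,L2,L5} ∩ {L0,L1,L6} = {L0,L1}; idom=L1

Frontier:
  L1←L0: walk · to L0
  L1←L2: walk L2→L1 to L0
  L1←L6: walk L6→L1 to L0
  L3←L0: walk · to L0
  L3←L2: walk L2→L1 to L0
  L6←L4: walk L4 to L1
  L6←L5: walk L5→L2 to L1
  L7←L5: walk L5→L2 to L1
  L7←L6: walk L6 to L1
  L0: DF=∅
  L1: DF={L1,L3}
  L2: DF={L1,L3,L6,L7}
  L3: DF=∅
  L4: DF={L6}
  L5: DF={L6,L7}
  L6: DF={L1,L7}
  L7: DF=∅

DF(L2) = ["L1", "L3", "L6", "L7"]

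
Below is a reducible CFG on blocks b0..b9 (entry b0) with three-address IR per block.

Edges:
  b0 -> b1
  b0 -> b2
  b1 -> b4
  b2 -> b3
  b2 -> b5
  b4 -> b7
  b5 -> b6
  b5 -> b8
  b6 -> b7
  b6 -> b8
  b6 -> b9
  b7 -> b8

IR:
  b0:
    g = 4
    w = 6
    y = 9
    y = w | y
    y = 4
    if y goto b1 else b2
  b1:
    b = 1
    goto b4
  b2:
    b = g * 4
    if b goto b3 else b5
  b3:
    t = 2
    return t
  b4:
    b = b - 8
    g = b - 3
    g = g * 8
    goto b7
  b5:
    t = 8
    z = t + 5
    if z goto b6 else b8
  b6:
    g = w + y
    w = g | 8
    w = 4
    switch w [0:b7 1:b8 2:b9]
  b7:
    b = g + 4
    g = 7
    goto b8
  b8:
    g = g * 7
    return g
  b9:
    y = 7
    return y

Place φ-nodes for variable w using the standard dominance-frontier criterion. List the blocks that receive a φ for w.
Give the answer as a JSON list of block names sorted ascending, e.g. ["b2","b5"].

Answer: ["b7", "b8"]

Working:
idom tree: b1←b0 b2←b0 b3←b2 b4←b1 b5←b2 b6←b5 b7←b0 b8←b0 b9←b6
Dom at joins:
  b7: preds {b4,b6}: {b0,b1,b4} ∩ {b0,b2,b5,b6} = {b0}; idom=b0
  b8: preds {b5,b6,b7}: {b0,b2,b5} ∩ {b0,b2,b5,b6} ∩ {b0,b7} = {b0}; idom=b0

DF derivation:
  join b7 pred b4: b4→b1 stop@b0
  join b7 pred b6: b6→b5→b2 stop@b0
  join b8 pred b5: b5→b2 stop@b0
  join b8 pred b6: b6→b5→b2 stop@b0
  join b8 pred b7: b7 stop@b0
  b0: DF=∅
  b1: DF={b7}
  b2: DF={b7,b8}
  b3: DF=∅
  b4: DF={b7}
  b5: DF={b7,b8}
  b6: DF={b7,b8}
  b7: DF={b8}
  b8: DF=∅
  b9: DF=∅

φ for w: defs {b0,b6}
  DF⁺ = {b7,b8}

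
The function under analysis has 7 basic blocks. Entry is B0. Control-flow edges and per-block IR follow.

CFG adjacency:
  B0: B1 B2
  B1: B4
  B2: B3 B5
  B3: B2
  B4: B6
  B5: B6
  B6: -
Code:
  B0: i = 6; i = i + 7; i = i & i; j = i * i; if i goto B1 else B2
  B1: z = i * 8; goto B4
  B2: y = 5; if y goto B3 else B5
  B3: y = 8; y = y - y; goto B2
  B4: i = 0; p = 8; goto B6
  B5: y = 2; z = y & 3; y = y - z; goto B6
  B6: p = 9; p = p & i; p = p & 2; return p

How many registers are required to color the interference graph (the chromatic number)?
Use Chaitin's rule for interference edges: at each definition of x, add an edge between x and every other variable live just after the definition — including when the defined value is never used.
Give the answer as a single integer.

Answer: 3

Analysis:
Per-block:
  B0: {i,j} / ∅
  B1: {z} / {i}
  B2: {y} / ∅
  B3: {y} / ∅
  B4: {i,p} / ∅
  B5: {y,z} / ∅
  B6: {p} / {i}

Liveness:
  B0: in=∅ out={i}
  B1: in={i} out=∅
  B2: in={i} out={i}
  B3: in={i} out={i}
  B4: in=∅ out={i}
  B5: in={i} out={i}
  B6: in={i} out=∅

Interfere edges:
  i: {j,p,y,z}
  j: {i}
  p: {i}
  y: {i,z}
  z: {i,y}

Chromatic number:
  lower bound: {i,y,z} mutually conflict ⇒ χ ≥ 3
  3-colouring: r0={i}  r1={j,p,y}  r2={z}
  χ = 3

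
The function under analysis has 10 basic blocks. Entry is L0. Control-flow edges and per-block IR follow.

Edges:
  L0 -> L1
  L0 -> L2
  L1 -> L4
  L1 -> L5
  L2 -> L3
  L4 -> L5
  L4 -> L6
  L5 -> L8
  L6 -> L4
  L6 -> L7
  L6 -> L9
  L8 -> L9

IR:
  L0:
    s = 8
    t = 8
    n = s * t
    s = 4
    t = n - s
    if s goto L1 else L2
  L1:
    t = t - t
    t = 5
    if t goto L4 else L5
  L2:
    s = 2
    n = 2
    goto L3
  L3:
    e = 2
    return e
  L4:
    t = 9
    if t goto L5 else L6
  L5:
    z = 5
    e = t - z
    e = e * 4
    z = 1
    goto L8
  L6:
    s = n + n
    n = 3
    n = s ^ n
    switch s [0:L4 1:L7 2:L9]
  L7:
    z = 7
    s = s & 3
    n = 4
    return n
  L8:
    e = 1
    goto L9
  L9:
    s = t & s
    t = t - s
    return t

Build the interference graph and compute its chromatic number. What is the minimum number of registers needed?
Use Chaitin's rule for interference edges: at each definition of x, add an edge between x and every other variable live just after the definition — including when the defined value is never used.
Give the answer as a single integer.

Answer: 3

Derivation:
Block summaries:
  L0: def={n,s,t} ue=∅
  L1: def={t} ue={t}
  L2: def={n,s} ue=∅
  L3: def={e} ue=∅
  L4: def={t} ue=∅
  L5: def={e,z} ue={t}
  L6: def={n,s} ue={n}
  L7: def={n,s,z} ue={s}
  L8: def={e} ue=∅
  L9: def={s,t} ue={s,t}

Live sets:
  live L0: ∅→{n,s,t}
  live L1: {n,s,t}→{n,s,t}
  live L2: ∅→∅
  live L3: ∅→∅
  live L4: {n,s}→{n,s,t}
  live L5: {s,t}→{s,t}
  live L6: {n,t}→{n,s,t}
  live L7: {s}→∅
  live L8: {s,t}→{s,t}
  live L9: {s,t}→∅

Conflict graph:
  e↔{s,t}
  n↔{s,t}
  s↔{e,n,t,z}
  t↔{e,n,s,z}
  z↔{s,t}

Colouring:
  {e,s,t} pairwise interfere (3-clique) ⇒ χ ≥ 3
  3-colouring: r0={s}  r1={t}  r2={e,n,z}
  χ = 3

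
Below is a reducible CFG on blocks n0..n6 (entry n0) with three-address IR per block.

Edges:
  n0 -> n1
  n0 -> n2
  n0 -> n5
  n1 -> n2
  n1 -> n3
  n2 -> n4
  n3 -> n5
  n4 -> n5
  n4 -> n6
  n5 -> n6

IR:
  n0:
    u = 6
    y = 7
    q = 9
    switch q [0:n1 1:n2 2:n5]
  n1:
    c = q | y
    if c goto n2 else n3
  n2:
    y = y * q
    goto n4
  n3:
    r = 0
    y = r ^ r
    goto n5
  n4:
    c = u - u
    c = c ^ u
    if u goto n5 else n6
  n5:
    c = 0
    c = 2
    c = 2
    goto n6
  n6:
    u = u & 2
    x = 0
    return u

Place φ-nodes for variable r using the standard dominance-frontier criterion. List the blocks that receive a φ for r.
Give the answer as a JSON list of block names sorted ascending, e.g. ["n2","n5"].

idom tree: n1←n0 n2←n0 n3←n1 n4←n2 n5←n0 n6←n0
Join-block Dom:
  n2: preds {n0,n1}: {n0} ∩ {n0,n1} = {n0}; idom=n0
  n5: preds {n0,n3,n4}: {n0} ∩ {n0,n1,n3} ∩ {n0,n2,n4} = {n0}; idom=n0
  n6: preds {n4,n5}: {n0,n2,n4} ∩ {n0,n5} = {n0}; idom=n0

DF derivation:
  n2←n0: walk · to n0
  n2←n1: walk n1 to n0
  n5←n0: walk · to n0
  n5←n3: walk n3→n1 to n0
  n5←n4: walk n4→n2 to n0
  n6←n4: walk n4→n2 to n0
  n6←n5: walk n5 to n0
  n0 → ∅
  n1 → {n2,n5}
  n2 → {n5,n6}
  n3 → {n5}
  n4 → {n5,n6}
  n5 → {n6}
  n6 → ∅

φ for r: defs {n3}
  DF⁺ = {n5,n6}

Answer: ["n5", "n6"]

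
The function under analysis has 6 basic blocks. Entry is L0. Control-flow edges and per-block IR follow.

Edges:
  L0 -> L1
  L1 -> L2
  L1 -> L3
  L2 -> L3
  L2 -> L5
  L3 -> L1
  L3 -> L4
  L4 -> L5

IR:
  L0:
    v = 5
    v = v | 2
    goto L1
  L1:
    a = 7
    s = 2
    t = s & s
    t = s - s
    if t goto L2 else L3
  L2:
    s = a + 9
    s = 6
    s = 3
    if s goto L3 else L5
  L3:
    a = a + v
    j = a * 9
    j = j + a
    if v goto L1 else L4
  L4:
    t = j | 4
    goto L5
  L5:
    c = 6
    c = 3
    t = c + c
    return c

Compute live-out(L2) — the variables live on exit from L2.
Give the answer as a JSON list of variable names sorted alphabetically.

Per-block:
  L0: def={v} ue=∅
  L1: def={a,s,t} ue=∅
  L2: def={s} ue={a}
  L3: def={a,j} ue={a,v}
  L4: def={t} ue={j}
  L5: def={c,t} ue=∅

Live sets:
  L0 li=∅ lo={v}
  L1 li={v} lo={a,v}
  L2 li={a,v} lo={a,v}
  L3 li={a,v} lo={j,v}
  L4 li={j} lo=∅
  L5 li=∅ lo=∅

live-out(L2) = ["a", "v"]

Answer: ["a", "v"]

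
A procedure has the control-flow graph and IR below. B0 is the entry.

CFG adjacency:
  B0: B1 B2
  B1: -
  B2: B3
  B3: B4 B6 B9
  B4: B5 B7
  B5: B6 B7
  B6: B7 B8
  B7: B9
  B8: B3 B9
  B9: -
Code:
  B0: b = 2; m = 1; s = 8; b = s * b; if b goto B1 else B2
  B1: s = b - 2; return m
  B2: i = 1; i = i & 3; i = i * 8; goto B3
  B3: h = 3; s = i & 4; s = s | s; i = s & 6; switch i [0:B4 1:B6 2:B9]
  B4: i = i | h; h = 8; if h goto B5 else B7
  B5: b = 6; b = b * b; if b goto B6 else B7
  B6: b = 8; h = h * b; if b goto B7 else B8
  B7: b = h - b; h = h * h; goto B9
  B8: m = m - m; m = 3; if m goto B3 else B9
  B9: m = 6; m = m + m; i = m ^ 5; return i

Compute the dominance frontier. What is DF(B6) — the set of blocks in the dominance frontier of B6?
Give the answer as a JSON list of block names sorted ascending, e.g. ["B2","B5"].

idom tree: B1←B0 B2←B0 B3←B2 B4←B3 B5←B4 B6←B3 B7←B3 B8←B6 B9←B3
Dom∩ at merges:
  B3: preds {B2,B8}: {B0,B2} ∩ {B0,B2,B3,B6,B8} = {B0,B2}; idom=B2
  B6: preds {B3,B5}: {B0,B2,B3} ∩ {B0,B2,B3,B4,B5} = {B0,B2,B3}; idom=B3
  B7: preds {B4,B5,B6}: {B0,B2,B3,B4} ∩ {B0,B2,B3,B4,B5} ∩ {B0,B2,B3,B6} = {B0,B2,B3}; idom=B3
  B9: preds {B3,B7,B8}: {B0,B2,B3} ∩ {B0,B2,B3,B7} ∩ {B0,B2,B3,B6,B8} = {B0,B2,B3}; idom=B3

DF derivation:
  B3←B2: walk · to B2
  B3←B8: walk B8→B6→B3 to B2
  B6←B3: walk · to B3
  B6←B5: walk B5→B4 to B3
  B7←B4: walk B4 to B3
  B7←B5: walk B5→B4 to B3
  B7←B6: walk B6 to B3
  B9←B3: walk · to B3
  B9←B7: walk B7 to B3
  B9←B8: walk B8→B6 to B3
  DF(B0)=∅
  DF(B1)=∅
  DF(B2)=∅
  DF(B3)={B3}
  DF(B4)={B6,B7}
  DF(B5)={B6,B7}
  DF(B6)={B3,B7,B9}
  DF(B7)={B9}
  DF(B8)={B3,B9}
  DF(B9)=∅

DF(B6) = ["B3", "B7", "B9"]

Answer: ["B3", "B7", "B9"]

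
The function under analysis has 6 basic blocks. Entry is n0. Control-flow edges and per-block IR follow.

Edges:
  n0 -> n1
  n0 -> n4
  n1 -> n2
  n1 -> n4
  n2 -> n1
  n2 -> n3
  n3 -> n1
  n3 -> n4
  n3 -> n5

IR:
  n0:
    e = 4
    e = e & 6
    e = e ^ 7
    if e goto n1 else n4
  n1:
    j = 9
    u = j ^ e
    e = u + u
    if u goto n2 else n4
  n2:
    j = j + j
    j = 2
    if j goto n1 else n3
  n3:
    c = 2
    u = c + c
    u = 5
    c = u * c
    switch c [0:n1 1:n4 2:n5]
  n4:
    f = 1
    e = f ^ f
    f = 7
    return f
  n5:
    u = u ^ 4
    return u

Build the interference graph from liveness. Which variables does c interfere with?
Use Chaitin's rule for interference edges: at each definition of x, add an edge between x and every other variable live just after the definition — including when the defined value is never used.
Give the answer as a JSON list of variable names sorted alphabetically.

Answer: ["e", "u"]

Analysis:
Block summaries:
  n0 def {e} use ∅
  n1 def {e,j,u} use {e}
  n2 def {j} use {j}
  n3 def {c,u} use ∅
  n4 def {e,f} use ∅
  n5 def {u} use {u}

Backward fixpoint:
  n0: in=∅ out={e}
  n1: in={e} out={e,j}
  n2: in={e,j} out={e}
  n3: in={e} out={e,u}
  n4: in=∅ out=∅
  n5: in={u} out=∅

Conflict graph:
  c↔{e,u}
  e↔{c,j,u}
  f↔∅
  j↔{e,u}
  u↔{c,e,j}

N(c) = ["e", "u"]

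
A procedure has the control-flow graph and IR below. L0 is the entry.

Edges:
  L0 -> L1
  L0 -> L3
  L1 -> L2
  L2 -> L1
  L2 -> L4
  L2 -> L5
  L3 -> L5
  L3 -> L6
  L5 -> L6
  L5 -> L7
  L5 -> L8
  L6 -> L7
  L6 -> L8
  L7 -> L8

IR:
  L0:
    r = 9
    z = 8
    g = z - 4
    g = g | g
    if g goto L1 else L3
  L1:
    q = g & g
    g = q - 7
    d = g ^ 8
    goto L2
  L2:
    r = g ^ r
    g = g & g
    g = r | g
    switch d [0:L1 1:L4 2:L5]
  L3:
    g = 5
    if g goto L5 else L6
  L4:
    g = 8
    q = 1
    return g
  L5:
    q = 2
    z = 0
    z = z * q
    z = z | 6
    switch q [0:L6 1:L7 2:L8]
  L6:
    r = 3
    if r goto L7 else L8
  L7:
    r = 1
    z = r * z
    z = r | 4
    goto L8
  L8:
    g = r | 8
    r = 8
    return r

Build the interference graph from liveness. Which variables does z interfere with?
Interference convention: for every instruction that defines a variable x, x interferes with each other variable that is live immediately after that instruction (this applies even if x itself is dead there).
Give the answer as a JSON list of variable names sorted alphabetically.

Answer: ["g", "q", "r"]

Analysis:
Block summaries:
  L0: def={g,r,z} ue=∅
  L1: def={d,g,q} ue={g}
  L2: def={g,r} ue={d,g,r}
  L3: def={g} ue=∅
  L4: def={g,q} ue=∅
  L5: def={q,z} ue=∅
  L6: def={r} ue=∅
  L7: def={r,z} ue={z}
  L8: def={g,r} ue={r}

Live sets:
  live L0: ∅→{g,r,z}
  live L1: {g,r}→{d,g,r}
  live L2: {d,g,r}→{g,r}
  live L3: {r,z}→{r,z}
  live L4: ∅→∅
  live L5: {r}→{r,z}
  live L6: {z}→{r,z}
  live L7: {z}→{r}
  live L8: {r}→∅

Conflict graph:
  d — {g,r}
  g — {d,q,r,z}
  q — {g,r,z}
  r — {d,g,q,z}
  z — {g,q,r}

N(z) = ["g", "q", "r"]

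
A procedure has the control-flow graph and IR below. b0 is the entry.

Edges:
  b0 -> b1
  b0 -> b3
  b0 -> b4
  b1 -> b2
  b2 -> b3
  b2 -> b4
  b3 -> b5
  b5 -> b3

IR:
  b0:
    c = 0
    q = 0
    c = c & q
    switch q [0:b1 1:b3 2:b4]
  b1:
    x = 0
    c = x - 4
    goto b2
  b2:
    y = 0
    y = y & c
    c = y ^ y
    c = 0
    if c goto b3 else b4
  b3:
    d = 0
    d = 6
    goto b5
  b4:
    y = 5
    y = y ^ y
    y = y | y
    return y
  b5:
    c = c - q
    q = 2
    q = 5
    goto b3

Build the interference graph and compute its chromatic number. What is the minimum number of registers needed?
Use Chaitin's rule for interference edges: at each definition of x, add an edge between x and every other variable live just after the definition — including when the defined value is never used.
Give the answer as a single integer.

def/use:
  b0: {c,q} / ∅
  b1: {c,x} / ∅
  b2: {c,y} / {c}
  b3: {d} / ∅
  b4: {y} / ∅
  b5: {c,q} / {c,q}

Liveness:
  b0 li=∅ lo={c,q}
  b1 li={q} lo={c,q}
  b2 li={c,q} lo={c,q}
  b3 li={c,q} lo={c,q}
  b4 li=∅ lo=∅
  b5 li={c,q} lo={c,q}

Interference:
  c: {d,q,y}
  d: {c,q}
  q: {c,d,x,y}
  x: {q}
  y: {c,q}

Registers:
  clique {c,d,q} ⇒ need ≥ 3
  3-colouring: c0={q}  c1={c,x}  c2={d,y}
  χ = 3

Answer: 3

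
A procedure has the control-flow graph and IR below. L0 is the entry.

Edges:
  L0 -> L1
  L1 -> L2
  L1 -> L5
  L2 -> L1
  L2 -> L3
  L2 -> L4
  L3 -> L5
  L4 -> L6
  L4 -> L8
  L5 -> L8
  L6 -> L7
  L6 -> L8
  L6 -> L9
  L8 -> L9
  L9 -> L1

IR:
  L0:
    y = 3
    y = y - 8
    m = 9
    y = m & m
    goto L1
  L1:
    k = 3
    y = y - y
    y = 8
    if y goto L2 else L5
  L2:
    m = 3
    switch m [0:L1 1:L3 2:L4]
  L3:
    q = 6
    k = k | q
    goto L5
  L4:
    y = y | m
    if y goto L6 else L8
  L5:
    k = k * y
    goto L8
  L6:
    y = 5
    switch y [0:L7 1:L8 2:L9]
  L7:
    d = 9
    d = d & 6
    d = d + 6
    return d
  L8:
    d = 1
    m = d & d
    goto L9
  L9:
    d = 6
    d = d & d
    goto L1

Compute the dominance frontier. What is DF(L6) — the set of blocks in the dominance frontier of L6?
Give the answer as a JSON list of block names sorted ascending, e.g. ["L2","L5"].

Answer: ["L8", "L9"]

Working:
idom tree: L1←L0 L2←L1 L3←L2 L4←L2 L5←L1 L6←L4 L7←L6 L8←L1 L9←L1
Join-block Dom:
  L1: preds {L0,L2,L9}: {L0} ∩ {L0,L1,L2} ∩ {L0,L1,L9} = {L0}; idom=L0
  L5: preds {L1,L3}: {L0,L1} ∩ {L0,L1,L2,L3} = {L0,L1}; idom=L1
  L8: preds {L4,L5,L6}: {L0,L1,L2,L4} ∩ {L0,L1,L5} ∩ {L0,L1,L2,L4,L6} = {L0,L1}; idom=L1
  L9: preds {L6,L8}: {L0,L1,L2,L4,L6} ∩ {L0,L1,L8} = {L0,L1}; idom=L1

Frontier:
  L1←L0: walk · to L0
  L1←L2: walk L2→L1 to L0
  L1←L9: walk L9→L1 to L0
  L5←L1: walk · to L1
  L5←L3: walk L3→L2 to L1
  L8←L4: walk L4→L2 to L1
  L8←L5: walk L5 to L1
  L8←L6: walk L6→L4→L2 to L1
  L9←L6: walk L6→L4→L2 to L1
  L9←L8: walk L8 to L1
  L0 → ∅
  L1 → {L1}
  L2 → {L1,L5,L8,L9}
  L3 → {L5}
  L4 → {L8,L9}
  L5 → {L8}
  L6 → {L8,L9}
  L7 → ∅
  L8 → {L9}
  L9 → {L1}

DF(L6) = ["L8", "L9"]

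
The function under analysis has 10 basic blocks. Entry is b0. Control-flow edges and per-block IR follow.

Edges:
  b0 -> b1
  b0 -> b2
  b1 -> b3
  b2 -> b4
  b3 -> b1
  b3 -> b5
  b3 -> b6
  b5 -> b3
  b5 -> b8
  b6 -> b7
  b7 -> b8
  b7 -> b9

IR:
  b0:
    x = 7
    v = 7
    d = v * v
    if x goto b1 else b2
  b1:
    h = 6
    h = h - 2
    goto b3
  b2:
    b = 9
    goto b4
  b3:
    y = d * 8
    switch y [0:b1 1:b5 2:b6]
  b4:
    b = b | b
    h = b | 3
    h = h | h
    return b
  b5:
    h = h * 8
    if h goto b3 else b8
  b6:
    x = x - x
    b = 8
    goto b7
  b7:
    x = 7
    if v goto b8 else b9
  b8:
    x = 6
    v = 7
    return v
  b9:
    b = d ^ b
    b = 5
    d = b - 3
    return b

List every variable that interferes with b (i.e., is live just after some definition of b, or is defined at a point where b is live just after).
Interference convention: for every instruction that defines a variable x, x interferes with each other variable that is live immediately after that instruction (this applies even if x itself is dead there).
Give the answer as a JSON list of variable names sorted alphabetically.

Per-block:
  b0 def {d,v,x} use ∅
  b1 def {h} use ∅
  b2 def {b} use ∅
  b3 def {y} use {d}
  b4 def {b,h} use {b}
  b5 def {h} use {h}
  b6 def {b,x} use {x}
  b7 def {x} use {v}
  b8 def {v,x} use ∅
  b9 def {b,d} use {b,d}

Backward fixpoint:
  b0 li=∅ lo={d,v,x}
  b1 li={d,v,x} lo={d,h,v,x}
  b2 li=∅ lo={b}
  b3 li={d,h,v,x} lo={d,h,v,x}
  b4 li={b} lo=∅
  b5 li={d,h,v,x} lo={d,h,v,x}
  b6 li={d,v,x} lo={b,d,v}
  b7 li={b,d,v} lo={b,d}
  b8 li=∅ lo=∅
  b9 li={b,d} lo=∅

Conflict graph:
  b — {d,h,v,x}
  d — {b,h,v,x,y}
  h — {b,d,v,x,y}
  v — {b,d,h,x,y}
  x — {b,d,h,v,y}
  y — {d,h,v,x}

N(b) = ["d", "h", "v", "x"]

Answer: ["d", "h", "v", "x"]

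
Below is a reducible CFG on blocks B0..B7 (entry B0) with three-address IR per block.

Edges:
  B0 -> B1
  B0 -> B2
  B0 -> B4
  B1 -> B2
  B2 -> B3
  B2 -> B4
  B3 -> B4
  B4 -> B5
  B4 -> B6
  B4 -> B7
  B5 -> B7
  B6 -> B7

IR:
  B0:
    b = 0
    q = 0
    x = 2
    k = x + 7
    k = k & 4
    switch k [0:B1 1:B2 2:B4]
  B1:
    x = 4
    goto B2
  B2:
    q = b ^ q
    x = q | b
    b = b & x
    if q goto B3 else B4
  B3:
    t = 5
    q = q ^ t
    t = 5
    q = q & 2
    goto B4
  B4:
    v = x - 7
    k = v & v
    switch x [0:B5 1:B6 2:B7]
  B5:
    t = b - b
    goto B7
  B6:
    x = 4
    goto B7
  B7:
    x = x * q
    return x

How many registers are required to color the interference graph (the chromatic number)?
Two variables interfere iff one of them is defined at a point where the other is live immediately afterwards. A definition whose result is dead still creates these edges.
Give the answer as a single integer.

Block summaries:
  B0 def {b,k,q,x} use ∅
  B1 def {x} use ∅
  B2 def {b,q,x} use {b,q}
  B3 def {q,t} use {q}
  B4 def {k,v} use {x}
  B5 def {t} use {b}
  B6 def {x} use ∅
  B7 def {x} use {q,x}

Live sets:
  B0: in=∅ out={b,q,x}
  B1: in={b,q} out={b,q}
  B2: in={b,q} out={b,q,x}
  B3: in={b,q,x} out={b,q,x}
  B4: in={b,q,x} out={b,q,x}
  B5: in={b,q,x} out={q,x}
  B6: in={q} out={q,x}
  B7: in={q,x} out=∅

Interference:
  b — {k,q,t,v,x}
  k — {b,q,x}
  q — {b,k,t,v,x}
  t — {b,q,x}
  v — {b,q,x}
  x — {b,k,q,t,v}

Registers:
  clique {b,k,q,x} ⇒ need ≥ 4
  assign b→R0 k→R3 q→R1 t→R3 v→R3 x→R2 — no edge inside a register ⇒ χ ≤ 4
  χ = 4

Answer: 4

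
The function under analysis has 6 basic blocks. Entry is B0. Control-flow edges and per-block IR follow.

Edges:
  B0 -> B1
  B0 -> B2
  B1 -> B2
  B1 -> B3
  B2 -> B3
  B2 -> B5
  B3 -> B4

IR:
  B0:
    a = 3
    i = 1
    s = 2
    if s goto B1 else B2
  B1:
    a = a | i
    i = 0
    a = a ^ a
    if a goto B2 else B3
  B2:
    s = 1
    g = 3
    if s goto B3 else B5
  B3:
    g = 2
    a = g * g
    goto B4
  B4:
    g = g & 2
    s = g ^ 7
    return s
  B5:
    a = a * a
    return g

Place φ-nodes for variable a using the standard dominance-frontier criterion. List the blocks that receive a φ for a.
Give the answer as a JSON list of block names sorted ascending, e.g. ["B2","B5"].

idom tree: B1←B0 B2←B0 B3←B0 B4←B3 B5←B2
Dom∩ at merges:
  B2: preds {B0,B1}: {B0} ∩ {B0,B1} = {B0}; idom=B0
  B3: preds {B1,B2}: {B0,B1} ∩ {B0,B2} = {B0}; idom=B0

DF derivation:
  join B2 pred B0: · stop@B0
  join B2 pred B1: B1 stop@B0
  join B3 pred B1: B1 stop@B0
  join B3 pred B2: B2 stop@B0
  DF(B0)=∅
  DF(B1)={B2,B3}
  DF(B2)={B3}
  DF(B3)=∅
  DF(B4)=∅
  DF(B5)=∅

φ for a: defs {B0,B1,B3,B5}
  DF⁺ = {B2,B3}

Answer: ["B2", "B3"]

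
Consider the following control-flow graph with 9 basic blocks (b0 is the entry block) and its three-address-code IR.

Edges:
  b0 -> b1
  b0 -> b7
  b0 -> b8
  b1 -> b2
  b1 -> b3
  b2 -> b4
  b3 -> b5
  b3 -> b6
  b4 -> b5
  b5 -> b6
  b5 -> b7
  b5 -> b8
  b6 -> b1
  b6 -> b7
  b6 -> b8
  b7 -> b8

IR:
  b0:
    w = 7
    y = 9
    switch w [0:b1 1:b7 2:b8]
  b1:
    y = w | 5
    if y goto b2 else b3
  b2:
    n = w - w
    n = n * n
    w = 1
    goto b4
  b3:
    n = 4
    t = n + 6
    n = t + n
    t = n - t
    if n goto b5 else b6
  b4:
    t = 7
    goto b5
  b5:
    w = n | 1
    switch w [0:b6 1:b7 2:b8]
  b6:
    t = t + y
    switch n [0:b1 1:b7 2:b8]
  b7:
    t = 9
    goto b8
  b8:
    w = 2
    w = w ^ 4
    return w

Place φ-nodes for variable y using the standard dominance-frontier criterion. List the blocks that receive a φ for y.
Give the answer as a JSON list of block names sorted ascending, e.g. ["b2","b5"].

Answer: ["b1", "b7", "b8"]

Derivation:
idom tree: b1←b0 b2←b1 b3←b1 b4←b2 b5←b1 b6←b1 b7←b0 b8←b0
Dom∩ at merges:
  b1: preds {b0,b6}: {b0} ∩ {b0,b1,b6} = {b0}; idom=b0
  b5: preds {b3,b4}: {b0,b1,b3} ∩ {b0,b1,b2,b4} = {b0,b1}; idom=b1
  b6: preds {b3,b5}: {b0,b1,b3} ∩ {b0,b1,b5} = {b0,b1}; idom=b1
  b7: preds {b0,b5,b6}: {b0} ∩ {b0,b1,b5} ∩ {b0,b1,b6} = {b0}; idom=b0
  b8: preds {b0,b5,b6,b7}: {b0} ∩ {b0,b1,b5} ∩ {b0,b1,b6} ∩ {b0,b7} = {b0}; idom=b0

DF derivation:
  join b1 pred b0: · stop@b0
  join b1 pred b6: b6→b1 stop@b0
  join b5 pred b3: b3 stop@b1
  join b5 pred b4: b4→b2 stop@b1
  join b6 pred b3: b3 stop@b1
  join b6 pred b5: b5 stop@b1
  join b7 pred b0: · stop@b0
  join b7 pred b5: b5→b1 stop@b0
  join b7 pred b6: b6→b1 stop@b0
  join b8 pred b0: · stop@b0
  join b8 pred b5: b5→b1 stop@b0
  join b8 pred b6: b6→b1 stop@b0
  join b8 pred b7: b7 stop@b0
  b0 → ∅
  b1 → {b1,b7,b8}
  b2 → {b5}
  b3 → {b5,b6}
  b4 → {b5}
  b5 → {b6,b7,b8}
  b6 → {b1,b7,b8}
  b7 → {b8}
  b8 → ∅

φ for y: defs {b0,b1}
  DF⁺ = {b1,b7,b8}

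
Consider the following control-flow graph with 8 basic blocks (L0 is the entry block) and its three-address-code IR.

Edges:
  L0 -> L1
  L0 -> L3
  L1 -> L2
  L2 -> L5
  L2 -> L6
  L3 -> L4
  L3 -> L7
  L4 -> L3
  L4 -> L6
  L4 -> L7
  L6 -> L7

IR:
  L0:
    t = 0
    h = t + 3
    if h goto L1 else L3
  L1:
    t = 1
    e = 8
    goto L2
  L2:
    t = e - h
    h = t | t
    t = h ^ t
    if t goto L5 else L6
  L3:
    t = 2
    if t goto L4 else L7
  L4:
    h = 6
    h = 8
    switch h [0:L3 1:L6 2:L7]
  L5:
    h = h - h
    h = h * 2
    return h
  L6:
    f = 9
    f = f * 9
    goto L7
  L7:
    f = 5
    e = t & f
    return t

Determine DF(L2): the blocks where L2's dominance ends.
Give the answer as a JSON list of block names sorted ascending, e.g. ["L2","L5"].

Answer: ["L6"]

Working:
idom tree: L1←L0 L2←L1 L3←L0 L4←L3 L5←L2 L6←L0 L7←L0
Dom at joins:
  L3: preds {L0,L4}: {L0} ∩ {L0,L3,L4} = {L0}; idom=L0
  L6: preds {L2,L4}: {L0,L1,L2} ∩ {L0,L3,L4} = {L0}; idom=L0
  L7: preds {L3,L4,L6}: {L0,L3} ∩ {L0,L3,L4} ∩ {L0,L6} = {L0}; idom=L0

DF derivation:
  L3←L0: walk · to L0
  L3←L4: walk L4→L3 to L0
  L6←L2: walk L2→L1 to L0
  L6←L4: walk L4→L3 to L0
  L7←L3: walk L3 to L0
  L7←L4: walk L4→L3 to L0
  L7←L6: walk L6 to L0
  DF(L0)=∅
  DF(L1)={L6}
  DF(L2)={L6}
  DF(L3)={L3,L6,L7}
  DF(L4)={L3,L6,L7}
  DF(L5)=∅
  DF(L6)={L7}
  DF(L7)=∅

DF(L2) = ["L6"]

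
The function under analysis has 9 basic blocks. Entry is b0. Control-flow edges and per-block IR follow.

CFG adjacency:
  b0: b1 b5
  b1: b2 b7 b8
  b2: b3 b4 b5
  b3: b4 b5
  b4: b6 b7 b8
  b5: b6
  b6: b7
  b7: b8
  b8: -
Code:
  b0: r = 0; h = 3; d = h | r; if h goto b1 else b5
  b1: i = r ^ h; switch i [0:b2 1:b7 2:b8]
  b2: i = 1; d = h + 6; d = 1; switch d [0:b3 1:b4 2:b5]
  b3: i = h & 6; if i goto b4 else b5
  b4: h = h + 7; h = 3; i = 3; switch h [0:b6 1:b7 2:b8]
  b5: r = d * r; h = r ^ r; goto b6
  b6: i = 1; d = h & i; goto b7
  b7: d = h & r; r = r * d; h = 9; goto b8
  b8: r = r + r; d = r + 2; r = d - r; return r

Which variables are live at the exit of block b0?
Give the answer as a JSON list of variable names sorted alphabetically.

def/use:
  b0: def={d,h,r} ue=∅
  b1: def={i} ue={h,r}
  b2: def={d,i} ue={h}
  b3: def={i} ue={h}
  b4: def={h,i} ue={h}
  b5: def={h,r} ue={d,r}
  b6: def={d,i} ue={h}
  b7: def={d,h,r} ue={h,r}
  b8: def={d,r} ue={r}

Live sets:
  b0: in=∅ out={d,h,r}
  b1: in={h,r} out={h,r}
  b2: in={h,r} out={d,h,r}
  b3: in={d,h,r} out={d,h,r}
  b4: in={h,r} out={h,r}
  b5: in={d,r} out={h,r}
  b6: in={h,r} out={h,r}
  b7: in={h,r} out={r}
  b8: in={r} out=∅

live-out(b0) = ["d", "h", "r"]

Answer: ["d", "h", "r"]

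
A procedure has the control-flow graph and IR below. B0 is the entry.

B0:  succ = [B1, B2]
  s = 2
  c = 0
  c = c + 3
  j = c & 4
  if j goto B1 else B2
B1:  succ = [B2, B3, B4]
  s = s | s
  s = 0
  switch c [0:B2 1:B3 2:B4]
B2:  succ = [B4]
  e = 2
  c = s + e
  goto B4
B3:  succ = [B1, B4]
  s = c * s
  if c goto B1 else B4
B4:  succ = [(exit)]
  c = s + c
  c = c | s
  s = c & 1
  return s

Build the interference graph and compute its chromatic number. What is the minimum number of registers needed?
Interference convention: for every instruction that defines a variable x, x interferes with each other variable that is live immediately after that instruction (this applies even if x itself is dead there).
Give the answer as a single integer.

Answer: 3

Working:
Per-block:
  B0 def {c,j,s} use ∅
  B1 def {s} use {c,s}
  B2 def {c,e} use {s}
  B3 def {s} use {c,s}
  B4 def {c,s} use {c,s}

Liveness:
  live B0: ∅→{c,s}
  live B1: {c,s}→{c,s}
  live B2: {s}→{c,s}
  live B3: {c,s}→{c,s}
  live B4: {c,s}→∅

Interfere edges:
  c↔{j,s}
  e↔{s}
  j↔{c,s}
  s↔{c,e,j}

Registers:
  lower bound: {c,j,s} mutually conflict ⇒ χ ≥ 3
  assign c→R1 e→R1 j→R2 s→R0 — no edge inside a register ⇒ χ ≤ 3
  χ = 3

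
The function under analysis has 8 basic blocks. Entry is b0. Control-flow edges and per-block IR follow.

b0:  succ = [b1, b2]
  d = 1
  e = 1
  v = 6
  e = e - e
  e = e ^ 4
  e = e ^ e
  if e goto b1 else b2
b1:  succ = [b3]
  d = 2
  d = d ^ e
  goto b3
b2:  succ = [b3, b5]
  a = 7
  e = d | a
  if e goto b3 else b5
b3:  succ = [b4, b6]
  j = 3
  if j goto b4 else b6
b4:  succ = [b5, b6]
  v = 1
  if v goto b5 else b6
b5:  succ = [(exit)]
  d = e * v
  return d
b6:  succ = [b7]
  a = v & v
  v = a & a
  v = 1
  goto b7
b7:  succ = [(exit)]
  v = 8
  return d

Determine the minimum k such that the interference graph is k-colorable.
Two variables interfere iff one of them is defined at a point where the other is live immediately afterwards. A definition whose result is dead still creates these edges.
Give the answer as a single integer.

Answer: 4

Working:
def/use:
  b0: def={d,e,v} ue=∅
  b1: def={d} ue={e}
  b2: def={a,e} ue={d}
  b3: def={j} ue=∅
  b4: def={v} ue=∅
  b5: def={d} ue={e,v}
  b6: def={a,v} ue={v}
  b7: def={v} ue={d}

Liveness:
  b0: in=∅ out={d,e,v}
  b1: in={e,v} out={d,e,v}
  b2: in={d,v} out={d,e,v}
  b3: in={d,e,v} out={d,e,v}
  b4: in={d,e} out={d,e,v}
  b5: in={e,v} out=∅
  b6: in={d,v} out={d}
  b7: in={d} out=∅

Conflict graph:
  a — {d,v}
  d — {a,e,j,v}
  e — {d,j,v}
  j — {d,e,v}
  v — {a,d,e,j}

Colouring:
  {d,e,j,v} pairwise interfere (4-clique) ⇒ χ ≥ 4
  assign a→R2 d→R0 e→R2 j→R3 v→R1 — no edge inside a register ⇒ χ ≤ 4
  χ = 4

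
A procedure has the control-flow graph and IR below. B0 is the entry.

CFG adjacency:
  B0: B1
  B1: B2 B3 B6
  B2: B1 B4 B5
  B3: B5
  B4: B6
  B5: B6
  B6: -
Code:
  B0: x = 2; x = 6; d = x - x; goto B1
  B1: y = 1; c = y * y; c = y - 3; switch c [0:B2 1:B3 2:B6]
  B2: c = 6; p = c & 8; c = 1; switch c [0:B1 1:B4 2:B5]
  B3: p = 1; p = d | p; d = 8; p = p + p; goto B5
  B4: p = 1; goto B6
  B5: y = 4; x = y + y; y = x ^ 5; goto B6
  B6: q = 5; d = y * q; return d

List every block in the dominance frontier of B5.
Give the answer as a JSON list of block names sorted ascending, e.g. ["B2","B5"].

Answer: ["B6"]

Working:
idom tree: B1←B0 B2←B1 B3←B1 B4←B2 B5←B1 B6←B1
Join-block Dom:
  B1: preds {B0,B2}: {B0} ∩ {B0,B1,B2} = {B0}; idom=B0
  B5: preds {B2,B3}: {B0,B1,B2} ∩ {B0,B1,B3} = {B0,B1}; idom=B1
  B6: preds {B1,B4,B5}: {B0,B1} ∩ {B0,B1,B2,B4} ∩ {B0,B1,B5} = {B0,B1}; idom=B1

DF derivation:
  join B1 pred B0: · stop@B0
  join B1 pred B2: B2→B1 stop@B0
  join B5 pred B2: B2 stop@B1
  join B5 pred B3: B3 stop@B1
  join B6 pred B1: · stop@B1
  join B6 pred B4: B4→B2 stop@B1
  join B6 pred B5: B5 stop@B1
  B0 → ∅
  B1 → {B1}
  B2 → {B1,B5,B6}
  B3 → {B5}
  B4 → {B6}
  B5 → {B6}
  B6 → ∅

DF(B5) = ["B6"]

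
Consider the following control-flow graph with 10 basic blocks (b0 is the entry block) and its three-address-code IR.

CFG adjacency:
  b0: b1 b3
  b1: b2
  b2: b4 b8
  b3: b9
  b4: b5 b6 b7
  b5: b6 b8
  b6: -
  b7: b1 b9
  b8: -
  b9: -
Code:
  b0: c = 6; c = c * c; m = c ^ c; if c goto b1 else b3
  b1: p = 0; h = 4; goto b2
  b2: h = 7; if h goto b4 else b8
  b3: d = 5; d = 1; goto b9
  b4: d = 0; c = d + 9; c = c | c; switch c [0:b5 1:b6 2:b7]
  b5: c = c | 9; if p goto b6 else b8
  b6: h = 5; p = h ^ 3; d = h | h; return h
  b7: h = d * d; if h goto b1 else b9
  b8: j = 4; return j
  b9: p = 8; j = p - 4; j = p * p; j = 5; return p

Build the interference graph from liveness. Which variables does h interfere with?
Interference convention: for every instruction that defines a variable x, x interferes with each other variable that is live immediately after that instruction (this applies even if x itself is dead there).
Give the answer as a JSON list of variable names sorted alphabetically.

Answer: ["d", "p"]

Analysis:
Block summaries:
  b0 def {c,m} use ∅
  b1 def {h,p} use ∅
  b2 def {h} use ∅
  b3 def {d} use ∅
  b4 def {c,d} use ∅
  b5 def {c} use {c,p}
  b6 def {d,h,p} use ∅
  b7 def {h} use {d}
  b8 def {j} use ∅
  b9 def {j,p} use ∅

Backward fixpoint:
  b0 li=∅ lo=∅
  b1 li=∅ lo={p}
  b2 li={p} lo={p}
  b3 li=∅ lo=∅
  b4 li={p} lo={c,d,p}
  b5 li={c,p} lo=∅
  b6 li=∅ lo=∅
  b7 li={d} lo=∅
  b8 li=∅ lo=∅
  b9 li=∅ lo=∅

Interfere edges:
  c↔{d,m,p}
  d↔{c,h,p}
  h↔{d,p}
  j↔{p}
  m↔{c}
  p↔{c,d,h,j}

N(h) = ["d", "p"]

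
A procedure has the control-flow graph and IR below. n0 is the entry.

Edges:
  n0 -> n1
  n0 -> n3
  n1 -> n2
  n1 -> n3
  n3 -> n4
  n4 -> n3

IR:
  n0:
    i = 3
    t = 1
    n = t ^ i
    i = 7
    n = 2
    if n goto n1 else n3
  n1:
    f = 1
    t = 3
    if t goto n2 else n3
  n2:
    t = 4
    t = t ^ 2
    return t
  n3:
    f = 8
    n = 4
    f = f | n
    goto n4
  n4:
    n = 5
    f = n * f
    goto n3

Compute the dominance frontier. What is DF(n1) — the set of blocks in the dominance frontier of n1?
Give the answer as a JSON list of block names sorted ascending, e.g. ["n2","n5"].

Answer: ["n3"]

Derivation:
idom tree: n1←n0 n2←n1 n3←n0 n4←n3
Join-block Dom:
  n3: preds {n0,n1,n4}: {n0} ∩ {n0,n1} ∩ {n0,n3,n4} = {n0}; idom=n0

Frontier:
  n3←n0: walk · to n0
  n3←n1: walk n1 to n0
  n3←n4: walk n4→n3 to n0
  DF(n0)=∅
  DF(n1)={n3}
  DF(n2)=∅
  DF(n3)={n3}
  DF(n4)={n3}

DF(n1) = ["n3"]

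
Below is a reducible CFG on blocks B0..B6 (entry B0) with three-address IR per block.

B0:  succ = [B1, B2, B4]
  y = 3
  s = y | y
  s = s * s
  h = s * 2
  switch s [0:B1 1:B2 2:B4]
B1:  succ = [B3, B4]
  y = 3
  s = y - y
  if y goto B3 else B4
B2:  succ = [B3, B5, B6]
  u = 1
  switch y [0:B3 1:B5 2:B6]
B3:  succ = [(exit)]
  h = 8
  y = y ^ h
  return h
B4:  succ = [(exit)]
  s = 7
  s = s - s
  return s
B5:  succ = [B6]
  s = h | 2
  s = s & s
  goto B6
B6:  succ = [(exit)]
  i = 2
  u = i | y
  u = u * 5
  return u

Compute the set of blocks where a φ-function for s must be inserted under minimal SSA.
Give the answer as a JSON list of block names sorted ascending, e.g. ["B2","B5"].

idom tree: B1←B0 B2←B0 B3←B0 B4←B0 B5←B2 B6←B2
Dom at joins:
  B3: preds {B1,B2}: {B0,B1} ∩ {B0,B2} = {B0}; idom=B0
  B4: preds {B0,B1}: {B0} ∩ {B0,B1} = {B0}; idom=B0
  B6: preds {B2,B5}: {B0,B2} ∩ {B0,B2,B5} = {B0,B2}; idom=B2

DF derivation:
  join B3 pred B1: B1 stop@B0
  join B3 pred B2: B2 stop@B0
  join B4 pred B0: · stop@B0
  join B4 pred B1: B1 stop@B0
  join B6 pred B2: · stop@B2
  join B6 pred B5: B5 stop@B2
  DF(B0)=∅
  DF(B1)={B3,B4}
  DF(B2)={B3}
  DF(B3)=∅
  DF(B4)=∅
  DF(B5)={B6}
  DF(B6)=∅

φ for s: defs {B0,B1,B4,B5}
  DF⁺ = {B3,B4,B6}

Answer: ["B3", "B4", "B6"]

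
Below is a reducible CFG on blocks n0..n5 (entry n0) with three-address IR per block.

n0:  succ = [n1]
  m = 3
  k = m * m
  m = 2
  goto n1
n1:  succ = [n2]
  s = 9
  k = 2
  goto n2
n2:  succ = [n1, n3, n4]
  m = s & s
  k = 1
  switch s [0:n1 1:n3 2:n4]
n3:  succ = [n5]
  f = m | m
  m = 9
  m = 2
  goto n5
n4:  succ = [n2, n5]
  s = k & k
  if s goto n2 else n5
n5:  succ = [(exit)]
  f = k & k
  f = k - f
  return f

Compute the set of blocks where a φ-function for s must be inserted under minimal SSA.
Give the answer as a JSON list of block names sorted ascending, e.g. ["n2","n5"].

idom tree: n1←n0 n2←n1 n3←n2 n4←n2 n5←n2
Dom∩ at merges:
  n1: preds {n0,n2}: {n0} ∩ {n0,n1,n2} = {n0}; idom=n0
  n2: preds {n1,n4}: {n0,n1} ∩ {n0,n1,n2,n4} = {n0,n1}; idom=n1
  n5: preds {n3,n4}: {n0,n1,n2,n3} ∩ {n0,n1,n2,n4} = {n0,n1,n2}; idom=n2

Frontier:
  join n1 pred n0: · stop@n0
  join n1 pred n2: n2→n1 stop@n0
  join n2 pred n1: · stop@n1
  join n2 pred n4: n4→n2 stop@n1
  join n5 pred n3: n3 stop@n2
  join n5 pred n4: n4 stop@n2
  n0 → ∅
  n1 → {n1}
  n2 → {n1,n2}
  n3 → {n5}
  n4 → {n2,n5}
  n5 → ∅

φ for s: defs {n1,n4}
  DF⁺ = {n1,n2,n5}

Answer: ["n1", "n2", "n5"]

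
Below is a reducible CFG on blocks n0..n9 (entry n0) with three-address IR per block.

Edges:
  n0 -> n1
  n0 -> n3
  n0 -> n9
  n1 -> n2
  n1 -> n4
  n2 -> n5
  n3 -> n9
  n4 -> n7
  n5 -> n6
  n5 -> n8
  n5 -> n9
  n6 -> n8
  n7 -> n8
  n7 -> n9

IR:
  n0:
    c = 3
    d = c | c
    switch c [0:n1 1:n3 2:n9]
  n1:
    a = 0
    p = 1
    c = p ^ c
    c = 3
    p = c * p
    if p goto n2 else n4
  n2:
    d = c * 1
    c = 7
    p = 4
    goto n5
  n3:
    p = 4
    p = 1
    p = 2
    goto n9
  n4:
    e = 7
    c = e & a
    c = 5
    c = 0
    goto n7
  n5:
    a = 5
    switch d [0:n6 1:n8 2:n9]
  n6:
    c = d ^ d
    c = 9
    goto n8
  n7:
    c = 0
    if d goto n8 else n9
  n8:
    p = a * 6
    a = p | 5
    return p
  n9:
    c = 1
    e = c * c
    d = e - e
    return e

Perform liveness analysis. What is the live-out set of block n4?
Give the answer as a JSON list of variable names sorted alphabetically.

Answer: ["a", "d"]

Derivation:
def/use:
  n0 def {c,d} use ∅
  n1 def {a,c,p} use {c}
  n2 def {c,d,p} use {c}
  n3 def {p} use ∅
  n4 def {c,e} use {a}
  n5 def {a} use {d}
  n6 def {c} use {d}
  n7 def {c} use {d}
  n8 def {a,p} use {a}
  n9 def {c,d,e} use ∅

Backward fixpoint:
  n0: in=∅ out={c,d}
  n1: in={c,d} out={a,c,d}
  n2: in={c} out={d}
  n3: in=∅ out=∅
  n4: in={a,d} out={a,d}
  n5: in={d} out={a,d}
  n6: in={a,d} out={a}
  n7: in={a,d} out={a}
  n8: in={a} out=∅
  n9: in=∅ out=∅

live-out(n4) = ["a", "d"]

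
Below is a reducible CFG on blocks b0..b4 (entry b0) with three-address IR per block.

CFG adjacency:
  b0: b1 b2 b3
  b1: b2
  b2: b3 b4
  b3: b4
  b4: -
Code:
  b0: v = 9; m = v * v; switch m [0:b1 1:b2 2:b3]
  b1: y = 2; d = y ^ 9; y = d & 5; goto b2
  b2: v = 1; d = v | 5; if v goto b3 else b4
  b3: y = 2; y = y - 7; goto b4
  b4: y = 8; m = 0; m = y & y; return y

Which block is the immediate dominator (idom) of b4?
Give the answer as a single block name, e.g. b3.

idom tree: b1←b0 b2←b0 b3←b0 b4←b0
Dom∩ at merges:
  b2: preds {b0,b1}: {b0} ∩ {b0,b1} = {b0}; idom=b0
  b3: preds {b0,b2}: {b0} ∩ {b0,b2} = {b0}; idom=b0
  b4: preds {b2,b3}: {b0,b2} ∩ {b0,b3} = {b0}; idom=b0

idom(b4) = b0

Answer: b0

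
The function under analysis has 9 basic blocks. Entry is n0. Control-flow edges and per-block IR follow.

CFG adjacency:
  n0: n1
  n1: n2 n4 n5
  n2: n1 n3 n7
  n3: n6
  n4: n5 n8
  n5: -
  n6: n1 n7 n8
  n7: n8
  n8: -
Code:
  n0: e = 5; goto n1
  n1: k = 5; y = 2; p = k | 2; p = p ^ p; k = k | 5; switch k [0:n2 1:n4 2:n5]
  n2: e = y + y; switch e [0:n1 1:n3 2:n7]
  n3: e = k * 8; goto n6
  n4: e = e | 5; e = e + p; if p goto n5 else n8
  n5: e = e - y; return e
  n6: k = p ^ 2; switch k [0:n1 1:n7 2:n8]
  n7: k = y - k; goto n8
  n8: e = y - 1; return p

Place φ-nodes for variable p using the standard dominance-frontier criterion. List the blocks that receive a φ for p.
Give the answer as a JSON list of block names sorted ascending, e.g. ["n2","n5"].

idom tree: n1←n0 n2←n1 n3←n2 n4←n1 n5←n1 n6←n3 n7←n2 n8←n1
Dom at joins:
  n1: preds {n0,n2,n6}: {n0} ∩ {n0,n1,n2} ∩ {n0,n1,n2,n3,n6} = {n0}; idom=n0
  n5: preds {n1,n4}: {n0,n1} ∩ {n0,n1,n4} = {n0,n1}; idom=n1
  n7: preds {n2,n6}: {n0,n1,n2} ∩ {n0,n1,n2,n3,n6} = {n0,n1,n2}; idom=n2
  n8: preds {n4,n6,n7}: {n0,n1,n4} ∩ {n0,n1,n2,n3,n6} ∩ {n0,n1,n2,n7} = {n0,n1}; idom=n1

DF derivation:
  n1←n0: walk · to n0
  n1←n2: walk n2→n1 to n0
  n1←n6: walk n6→n3→n2→n1 to n0
  n5←n1: walk · to n1
  n5←n4: walk n4 to n1
  n7←n2: walk · to n2
  n7←n6: walk n6→n3 to n2
  n8←n4: walk n4 to n1
  n8←n6: walk n6→n3→n2 to n1
  n8←n7: walk n7→n2 to n1
  n0: DF=∅
  n1: DF={n1}
  n2: DF={n1,n8}
  n3: DF={n1,n7,n8}
  n4: DF={n5,n8}
  n5: DF=∅
  n6: DF={n1,n7,n8}
  n7: DF={n8}
  n8: DF=∅

φ for p: defs {n1}
  DF⁺ = {n1}

Answer: ["n1"]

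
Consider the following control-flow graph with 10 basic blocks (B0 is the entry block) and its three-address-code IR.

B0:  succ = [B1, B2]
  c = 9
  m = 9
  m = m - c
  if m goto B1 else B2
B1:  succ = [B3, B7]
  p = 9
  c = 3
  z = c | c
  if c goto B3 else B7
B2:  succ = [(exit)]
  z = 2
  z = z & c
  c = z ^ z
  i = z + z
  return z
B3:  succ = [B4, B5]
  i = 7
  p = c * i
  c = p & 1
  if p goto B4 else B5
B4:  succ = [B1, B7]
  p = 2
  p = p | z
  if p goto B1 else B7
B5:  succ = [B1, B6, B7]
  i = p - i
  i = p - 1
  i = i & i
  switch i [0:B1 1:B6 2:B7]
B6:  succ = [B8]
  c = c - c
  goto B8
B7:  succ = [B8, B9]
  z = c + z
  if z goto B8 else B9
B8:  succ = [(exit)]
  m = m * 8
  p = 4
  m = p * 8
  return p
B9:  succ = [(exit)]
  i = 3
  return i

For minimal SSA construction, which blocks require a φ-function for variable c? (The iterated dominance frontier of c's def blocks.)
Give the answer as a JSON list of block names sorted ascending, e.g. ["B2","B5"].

Answer: ["B1", "B7", "B8"]

Working:
idom tree: B1←B0 B2←B0 B3←B1 B4←B3 B5←B3 B6←B5 B7←B1 B8←B1 B9←B7
Dom at joins:
  B1: preds {B0,B4,B5}: {B0} ∩ {B0,B1,B3,B4} ∩ {B0,B1,B3,B5} = {B0}; idom=B0
  B7: preds {B1,B4,B5}: {B0,B1} ∩ {B0,B1,B3,B4} ∩ {B0,B1,B3,B5} = {B0,B1}; idom=B1
  B8: preds {B6,B7}: {B0,B1,B3,B5,B6} ∩ {B0,B1,B7} = {B0,B1}; idom=B1

DF derivation:
  B1←B0: walk · to B0
  B1←B4: walk B4→B3→B1 to B0
  B1←B5: walk B5→B3→B1 to B0
  B7←B1: walk · to B1
  B7←B4: walk B4→B3 to B1
  B7←B5: walk B5→B3 to B1
  B8←B6: walk B6→B5→B3 to B1
  B8←B7: walk B7 to B1
  DF(B0)=∅
  DF(B1)={B1}
  DF(B2)=∅
  DF(B3)={B1,B7,B8}
  DF(B4)={B1,B7}
  DF(B5)={B1,B7,B8}
  DF(B6)={B8}
  DF(B7)={B8}
  DF(B8)=∅
  DF(B9)=∅

φ for c: defs {B0,B1,B2,B3,B6}
  DF⁺ = {B1,B7,B8}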